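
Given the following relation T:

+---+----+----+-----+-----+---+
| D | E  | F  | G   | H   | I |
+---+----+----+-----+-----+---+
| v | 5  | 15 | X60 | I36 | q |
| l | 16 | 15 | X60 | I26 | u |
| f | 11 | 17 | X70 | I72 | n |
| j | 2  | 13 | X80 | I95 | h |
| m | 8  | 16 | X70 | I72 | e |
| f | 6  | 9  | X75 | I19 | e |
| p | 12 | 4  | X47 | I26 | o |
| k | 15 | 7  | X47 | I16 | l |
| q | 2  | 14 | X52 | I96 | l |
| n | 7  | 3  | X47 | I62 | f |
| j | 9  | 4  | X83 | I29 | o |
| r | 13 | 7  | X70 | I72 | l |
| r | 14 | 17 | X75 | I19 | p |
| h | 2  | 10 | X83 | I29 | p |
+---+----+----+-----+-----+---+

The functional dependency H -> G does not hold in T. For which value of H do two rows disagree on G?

H=I36: 1 row → G = X60 ✓
H=I26: 2 rows → G takes values {X60, X47} — violation
H=I72: 3 rows → G = X70, X70, X70 ✓
H=I95: 1 row → G = X80 ✓
H=I19: 2 rows → G = X75, X75 ✓
H=I16: 1 row → G = X47 ✓
H=I96: 1 row → G = X52 ✓
H=I62: 1 row → G = X47 ✓
H=I29: 2 rows → G = X83, X83 ✓
The only H value with inconsistent G is H=I26.

I26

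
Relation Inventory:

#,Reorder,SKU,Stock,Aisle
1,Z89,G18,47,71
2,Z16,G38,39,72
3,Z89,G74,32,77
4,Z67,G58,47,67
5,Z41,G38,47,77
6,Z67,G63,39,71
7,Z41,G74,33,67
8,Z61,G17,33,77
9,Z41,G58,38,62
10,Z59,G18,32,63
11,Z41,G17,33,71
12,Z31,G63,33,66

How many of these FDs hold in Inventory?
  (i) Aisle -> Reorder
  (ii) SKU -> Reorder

(i) Aisle -> Reorder: Aisle=71: rows 1, 6, 11 → Reorder takes values {Z89, Z67, Z41} — violation; Aisle=77: rows 3, 5, 8 → Reorder takes values {Z89, Z41, Z61} — violation; Aisle=67: rows 4, 7 → Reorder takes values {Z67, Z41} — violation — fails.
(ii) SKU -> Reorder: SKU=G18: rows 1, 10 → Reorder takes values {Z89, Z59} — violation; SKU=G38: rows 2, 5 → Reorder takes values {Z16, Z41} — violation; SKU=G74: rows 3, 7 → Reorder takes values {Z89, Z41} — violation; SKU=G58: rows 4, 9 → Reorder takes values {Z67, Z41} — violation; SKU=G63: rows 6, 12 → Reorder takes values {Z67, Z31} — violation; SKU=G17: rows 8, 11 → Reorder takes values {Z61, Z41} — violation — fails.
None of the 2 dependencies hold.

0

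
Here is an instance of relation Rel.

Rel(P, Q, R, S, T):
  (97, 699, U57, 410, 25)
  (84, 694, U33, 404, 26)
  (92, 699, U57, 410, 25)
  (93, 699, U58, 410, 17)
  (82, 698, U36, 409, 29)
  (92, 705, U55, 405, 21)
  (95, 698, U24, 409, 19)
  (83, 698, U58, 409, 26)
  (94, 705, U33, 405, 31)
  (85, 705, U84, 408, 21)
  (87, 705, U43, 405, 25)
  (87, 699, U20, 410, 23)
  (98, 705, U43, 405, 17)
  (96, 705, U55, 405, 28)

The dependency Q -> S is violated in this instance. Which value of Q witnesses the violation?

Q=699: 4 rows → S = 410, 410, 410, 410 ✓
Q=694: 1 row → S = 404 ✓
Q=698: 3 rows → S = 409, 409, 409 ✓
Q=705: 6 rows → S takes values {405, 408} — violation
The only Q value with inconsistent S is Q=705.

705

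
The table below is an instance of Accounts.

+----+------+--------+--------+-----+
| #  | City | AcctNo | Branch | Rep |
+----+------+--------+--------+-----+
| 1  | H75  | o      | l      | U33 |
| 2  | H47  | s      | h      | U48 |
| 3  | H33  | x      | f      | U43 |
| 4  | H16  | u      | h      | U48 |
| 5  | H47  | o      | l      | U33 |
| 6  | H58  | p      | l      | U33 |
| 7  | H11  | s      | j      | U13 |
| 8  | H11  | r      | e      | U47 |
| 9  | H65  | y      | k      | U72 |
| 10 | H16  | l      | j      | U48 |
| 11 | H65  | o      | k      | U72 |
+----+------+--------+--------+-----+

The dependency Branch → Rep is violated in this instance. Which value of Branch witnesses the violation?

Branch=l: rows 1, 5, 6 → Rep = U33, U33, U33 ✓
Branch=h: rows 2, 4 → Rep = U48, U48 ✓
Branch=f: row 3 → Rep = U43 ✓
Branch=j: rows 7, 10 → Rep takes values {U13, U48} — violation
Branch=e: row 8 → Rep = U47 ✓
Branch=k: rows 9, 11 → Rep = U72, U72 ✓
The only Branch value with inconsistent Rep is Branch=j.

j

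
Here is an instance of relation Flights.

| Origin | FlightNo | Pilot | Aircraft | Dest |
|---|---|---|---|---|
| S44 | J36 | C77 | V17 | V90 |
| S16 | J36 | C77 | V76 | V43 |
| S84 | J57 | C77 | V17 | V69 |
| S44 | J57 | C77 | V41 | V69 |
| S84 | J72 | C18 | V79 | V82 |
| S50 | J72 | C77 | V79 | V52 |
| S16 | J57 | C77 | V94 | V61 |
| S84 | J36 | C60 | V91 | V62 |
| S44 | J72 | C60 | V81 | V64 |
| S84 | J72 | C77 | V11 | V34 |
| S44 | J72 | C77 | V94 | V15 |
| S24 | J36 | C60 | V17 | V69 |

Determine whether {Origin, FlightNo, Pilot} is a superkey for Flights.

Yes

All 12 rows have distinct {Origin, FlightNo, Pilot} values, so {Origin, FlightNo, Pilot} → (all attributes) holds and {Origin, FlightNo, Pilot} is a superkey.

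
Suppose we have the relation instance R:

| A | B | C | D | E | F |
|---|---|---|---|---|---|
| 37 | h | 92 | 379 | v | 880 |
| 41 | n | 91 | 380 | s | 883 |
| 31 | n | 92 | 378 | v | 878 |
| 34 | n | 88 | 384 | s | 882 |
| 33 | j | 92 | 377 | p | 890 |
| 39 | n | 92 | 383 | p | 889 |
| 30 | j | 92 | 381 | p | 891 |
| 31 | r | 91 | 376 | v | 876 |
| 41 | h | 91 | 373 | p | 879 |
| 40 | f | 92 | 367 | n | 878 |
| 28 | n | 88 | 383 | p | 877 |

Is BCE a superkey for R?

Two distinct rows share (B=j, C=92, E=p), so BCE does not determine every attribute — not a superkey.

No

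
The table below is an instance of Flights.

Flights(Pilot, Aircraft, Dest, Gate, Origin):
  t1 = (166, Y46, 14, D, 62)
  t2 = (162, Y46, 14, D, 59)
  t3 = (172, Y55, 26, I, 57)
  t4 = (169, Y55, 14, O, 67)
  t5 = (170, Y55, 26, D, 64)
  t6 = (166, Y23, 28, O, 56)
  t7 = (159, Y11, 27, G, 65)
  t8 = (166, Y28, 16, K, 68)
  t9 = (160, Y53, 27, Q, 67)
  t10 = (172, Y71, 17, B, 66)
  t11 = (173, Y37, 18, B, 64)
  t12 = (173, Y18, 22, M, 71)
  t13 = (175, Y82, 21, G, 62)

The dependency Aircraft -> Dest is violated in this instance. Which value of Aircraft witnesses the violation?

Aircraft=Y46: rows 1, 2 → Dest = 14, 14 ✓
Aircraft=Y55: rows 3, 4, 5 → Dest takes values {26, 14} — violation
Aircraft=Y23: row 6 → Dest = 28 ✓
Aircraft=Y11: row 7 → Dest = 27 ✓
Aircraft=Y28: row 8 → Dest = 16 ✓
Aircraft=Y53: row 9 → Dest = 27 ✓
Aircraft=Y71: row 10 → Dest = 17 ✓
Aircraft=Y37: row 11 → Dest = 18 ✓
Aircraft=Y18: row 12 → Dest = 22 ✓
Aircraft=Y82: row 13 → Dest = 21 ✓
The only Aircraft value with inconsistent Dest is Aircraft=Y55.

Y55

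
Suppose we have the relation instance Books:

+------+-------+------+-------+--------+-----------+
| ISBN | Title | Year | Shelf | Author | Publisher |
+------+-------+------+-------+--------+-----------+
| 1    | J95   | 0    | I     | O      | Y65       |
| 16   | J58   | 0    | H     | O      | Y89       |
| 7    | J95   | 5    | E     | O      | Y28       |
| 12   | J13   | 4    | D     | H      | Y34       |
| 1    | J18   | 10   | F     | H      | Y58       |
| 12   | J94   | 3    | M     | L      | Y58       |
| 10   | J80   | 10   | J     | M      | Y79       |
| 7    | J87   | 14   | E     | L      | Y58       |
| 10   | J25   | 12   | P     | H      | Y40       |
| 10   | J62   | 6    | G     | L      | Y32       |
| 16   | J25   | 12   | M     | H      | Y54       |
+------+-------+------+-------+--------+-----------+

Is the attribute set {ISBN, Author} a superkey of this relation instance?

Yes

All 11 rows have distinct {ISBN, Author} values, so {ISBN, Author} → (all attributes) holds and {ISBN, Author} is a superkey.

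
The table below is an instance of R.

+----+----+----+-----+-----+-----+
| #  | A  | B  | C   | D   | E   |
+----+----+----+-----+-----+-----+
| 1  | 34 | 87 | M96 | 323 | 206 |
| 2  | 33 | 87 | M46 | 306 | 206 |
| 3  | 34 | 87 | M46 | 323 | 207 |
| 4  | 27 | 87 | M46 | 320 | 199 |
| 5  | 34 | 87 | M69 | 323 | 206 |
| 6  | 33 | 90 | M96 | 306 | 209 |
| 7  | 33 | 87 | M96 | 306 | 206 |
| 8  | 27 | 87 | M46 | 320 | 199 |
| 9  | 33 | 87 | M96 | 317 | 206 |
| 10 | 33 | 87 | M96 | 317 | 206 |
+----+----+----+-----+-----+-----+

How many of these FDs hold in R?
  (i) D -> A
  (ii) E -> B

2

(i) D -> A: every LHS value maps to a single RHS value — holds.
(ii) E -> B: every LHS value maps to a single RHS value — holds.
2 of the 2 dependencies hold.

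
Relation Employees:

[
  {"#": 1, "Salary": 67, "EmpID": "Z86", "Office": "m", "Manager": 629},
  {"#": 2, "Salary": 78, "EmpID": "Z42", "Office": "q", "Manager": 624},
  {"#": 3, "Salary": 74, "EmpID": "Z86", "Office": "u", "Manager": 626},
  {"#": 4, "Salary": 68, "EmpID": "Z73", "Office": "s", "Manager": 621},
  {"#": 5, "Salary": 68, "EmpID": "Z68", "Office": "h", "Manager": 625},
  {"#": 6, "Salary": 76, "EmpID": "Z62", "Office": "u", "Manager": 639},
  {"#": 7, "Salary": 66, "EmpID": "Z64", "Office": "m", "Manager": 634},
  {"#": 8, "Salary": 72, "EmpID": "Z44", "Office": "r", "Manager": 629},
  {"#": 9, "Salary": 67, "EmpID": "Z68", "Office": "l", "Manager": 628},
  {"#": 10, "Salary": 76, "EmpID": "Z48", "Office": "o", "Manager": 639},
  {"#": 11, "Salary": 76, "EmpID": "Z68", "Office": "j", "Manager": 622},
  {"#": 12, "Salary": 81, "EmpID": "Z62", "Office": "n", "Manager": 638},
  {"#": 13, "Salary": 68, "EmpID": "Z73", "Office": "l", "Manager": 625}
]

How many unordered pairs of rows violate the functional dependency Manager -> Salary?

Manager=629: violating pairs (1,8) — 1 pair.
Manager=625: all 2 rows agree on Salary — 0 pairs.
Manager=639: all 2 rows agree on Salary — 0 pairs.

1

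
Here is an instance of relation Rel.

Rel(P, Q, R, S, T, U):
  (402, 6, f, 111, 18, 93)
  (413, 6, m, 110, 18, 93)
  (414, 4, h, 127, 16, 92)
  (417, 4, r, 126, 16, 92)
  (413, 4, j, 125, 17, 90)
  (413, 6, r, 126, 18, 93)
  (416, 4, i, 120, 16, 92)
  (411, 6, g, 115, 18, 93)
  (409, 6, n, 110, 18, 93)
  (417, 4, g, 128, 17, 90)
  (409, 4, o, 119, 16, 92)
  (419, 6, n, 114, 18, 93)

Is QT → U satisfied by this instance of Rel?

Yes

(Q=6, T=18): 6 rows → U = 93, 93, 93, 93, 93, 93 ✓
(Q=4, T=16): 4 rows → U = 92, 92, 92, 92 ✓
(Q=4, T=17): 2 rows → U = 90, 90 ✓
Every QT value is associated with a single U value, so QT → U holds.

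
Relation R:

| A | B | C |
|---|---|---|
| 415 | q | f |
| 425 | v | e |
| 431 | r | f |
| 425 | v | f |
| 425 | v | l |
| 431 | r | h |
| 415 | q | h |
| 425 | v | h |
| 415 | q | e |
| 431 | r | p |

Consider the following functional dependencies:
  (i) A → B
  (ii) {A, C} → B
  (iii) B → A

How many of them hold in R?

3

(i) A → B: every LHS value maps to a single RHS value — holds.
(ii) {A, C} → B: every LHS value maps to a single RHS value — holds.
(iii) B → A: every LHS value maps to a single RHS value — holds.
3 of the 3 dependencies hold.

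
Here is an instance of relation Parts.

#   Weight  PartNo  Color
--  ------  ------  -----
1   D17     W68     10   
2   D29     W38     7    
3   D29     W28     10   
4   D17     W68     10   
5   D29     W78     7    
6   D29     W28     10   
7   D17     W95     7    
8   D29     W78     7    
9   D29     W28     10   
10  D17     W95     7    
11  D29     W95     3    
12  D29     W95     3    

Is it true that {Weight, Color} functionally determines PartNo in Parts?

(Weight=D17, Color=10): rows 1, 4 → PartNo = W68, W68 ✓
(Weight=D29, Color=7): rows 2, 5, 8 → PartNo takes values {W38, W78} — violation
(Weight=D29, Color=10): rows 3, 6, 9 → PartNo = W28, W28, W28 ✓
(Weight=D17, Color=7): rows 7, 10 → PartNo = W95, W95 ✓
(Weight=D29, Color=3): rows 11, 12 → PartNo = W95, W95 ✓
Two rows agree on {Weight, Color} but differ on PartNo, so {Weight, Color} -> PartNo does not hold.

No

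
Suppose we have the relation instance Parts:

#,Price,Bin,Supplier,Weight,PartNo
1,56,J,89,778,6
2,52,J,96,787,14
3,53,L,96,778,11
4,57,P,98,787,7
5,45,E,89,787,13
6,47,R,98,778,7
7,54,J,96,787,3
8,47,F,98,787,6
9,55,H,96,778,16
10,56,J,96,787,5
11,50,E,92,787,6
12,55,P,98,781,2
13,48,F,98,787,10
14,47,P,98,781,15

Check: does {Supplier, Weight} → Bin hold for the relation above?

No

(Supplier=89, Weight=778): row 1 → Bin = J ✓
(Supplier=96, Weight=787): rows 2, 7, 10 → Bin = J, J, J ✓
(Supplier=96, Weight=778): rows 3, 9 → Bin takes values {L, H} — violation
(Supplier=98, Weight=787): rows 4, 8, 13 → Bin takes values {P, F} — violation
(Supplier=89, Weight=787): row 5 → Bin = E ✓
(Supplier=98, Weight=778): row 6 → Bin = R ✓
(Supplier=92, Weight=787): row 11 → Bin = E ✓
(Supplier=98, Weight=781): rows 12, 14 → Bin = P, P ✓
Two rows agree on {Supplier, Weight} but differ on Bin, so {Supplier, Weight} → Bin does not hold.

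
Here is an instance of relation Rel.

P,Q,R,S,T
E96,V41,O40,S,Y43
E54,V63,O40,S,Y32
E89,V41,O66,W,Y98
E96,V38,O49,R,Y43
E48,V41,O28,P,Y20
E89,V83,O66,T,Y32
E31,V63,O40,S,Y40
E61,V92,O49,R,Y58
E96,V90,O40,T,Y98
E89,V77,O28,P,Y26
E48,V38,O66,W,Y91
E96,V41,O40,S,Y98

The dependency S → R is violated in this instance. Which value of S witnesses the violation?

T

S=S: 4 rows → R = O40, O40, O40, O40 ✓
S=W: 2 rows → R = O66, O66 ✓
S=R: 2 rows → R = O49, O49 ✓
S=P: 2 rows → R = O28, O28 ✓
S=T: 2 rows → R takes values {O66, O40} — violation
The only S value with inconsistent R is S=T.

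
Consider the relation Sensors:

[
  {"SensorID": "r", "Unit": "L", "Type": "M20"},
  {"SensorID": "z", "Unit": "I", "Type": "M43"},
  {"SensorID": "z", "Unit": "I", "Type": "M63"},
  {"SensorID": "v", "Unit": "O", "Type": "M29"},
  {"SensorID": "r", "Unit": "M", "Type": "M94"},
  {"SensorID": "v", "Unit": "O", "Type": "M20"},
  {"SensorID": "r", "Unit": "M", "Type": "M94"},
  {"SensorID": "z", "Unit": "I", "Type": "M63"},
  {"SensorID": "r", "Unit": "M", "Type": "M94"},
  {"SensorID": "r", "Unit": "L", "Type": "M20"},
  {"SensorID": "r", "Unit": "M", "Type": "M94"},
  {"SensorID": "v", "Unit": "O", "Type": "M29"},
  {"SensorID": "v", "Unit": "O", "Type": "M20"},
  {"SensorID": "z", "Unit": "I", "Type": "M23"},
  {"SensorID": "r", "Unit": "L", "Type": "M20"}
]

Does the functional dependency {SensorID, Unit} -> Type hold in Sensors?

No

(SensorID=r, Unit=L): 3 rows → Type = M20, M20, M20 ✓
(SensorID=z, Unit=I): 4 rows → Type takes values {M43, M63, M23} — violation
(SensorID=v, Unit=O): 4 rows → Type takes values {M29, M20} — violation
(SensorID=r, Unit=M): 4 rows → Type = M94, M94, M94, M94 ✓
Two rows agree on {SensorID, Unit} but differ on Type, so {SensorID, Unit} -> Type does not hold.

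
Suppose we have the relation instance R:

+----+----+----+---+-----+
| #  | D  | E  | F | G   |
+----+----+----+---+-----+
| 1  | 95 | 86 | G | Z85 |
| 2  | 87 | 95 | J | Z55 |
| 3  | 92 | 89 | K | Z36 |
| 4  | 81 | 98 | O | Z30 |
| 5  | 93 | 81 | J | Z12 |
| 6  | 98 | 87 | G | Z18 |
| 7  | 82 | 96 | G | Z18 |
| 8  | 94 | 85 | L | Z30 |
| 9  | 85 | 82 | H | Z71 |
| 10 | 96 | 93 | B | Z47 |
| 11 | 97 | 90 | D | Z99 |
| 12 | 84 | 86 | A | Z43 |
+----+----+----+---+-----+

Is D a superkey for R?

Yes

All 12 rows have distinct D values, so D → (all attributes) holds and D is a superkey.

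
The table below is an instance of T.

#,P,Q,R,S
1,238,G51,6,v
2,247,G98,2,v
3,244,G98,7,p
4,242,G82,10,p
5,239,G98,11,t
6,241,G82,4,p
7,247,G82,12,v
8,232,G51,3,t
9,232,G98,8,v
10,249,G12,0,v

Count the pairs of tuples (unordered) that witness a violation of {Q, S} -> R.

2

(Q=G98, S=v): violating pairs (2,9) — 1 pair.
(Q=G82, S=p): violating pairs (4,6) — 1 pair.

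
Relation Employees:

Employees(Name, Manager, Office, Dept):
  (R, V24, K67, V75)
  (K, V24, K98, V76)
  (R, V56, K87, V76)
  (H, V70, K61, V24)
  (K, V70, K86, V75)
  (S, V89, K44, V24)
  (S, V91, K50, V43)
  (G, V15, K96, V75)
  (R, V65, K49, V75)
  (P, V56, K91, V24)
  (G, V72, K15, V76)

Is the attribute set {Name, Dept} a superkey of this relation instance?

No

Two distinct rows share (Name=R, Dept=V75), so {Name, Dept} does not determine every attribute — not a superkey.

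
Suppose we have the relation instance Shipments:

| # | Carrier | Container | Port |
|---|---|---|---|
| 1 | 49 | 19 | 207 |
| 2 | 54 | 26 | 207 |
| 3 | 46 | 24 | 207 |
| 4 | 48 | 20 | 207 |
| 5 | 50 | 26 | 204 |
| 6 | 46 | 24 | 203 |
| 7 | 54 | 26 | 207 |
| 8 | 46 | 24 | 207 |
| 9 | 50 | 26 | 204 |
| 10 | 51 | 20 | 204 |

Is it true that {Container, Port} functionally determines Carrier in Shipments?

(Container=19, Port=207): row 1 → Carrier = 49 ✓
(Container=26, Port=207): rows 2, 7 → Carrier = 54, 54 ✓
(Container=24, Port=207): rows 3, 8 → Carrier = 46, 46 ✓
(Container=20, Port=207): row 4 → Carrier = 48 ✓
(Container=26, Port=204): rows 5, 9 → Carrier = 50, 50 ✓
(Container=24, Port=203): row 6 → Carrier = 46 ✓
(Container=20, Port=204): row 10 → Carrier = 51 ✓
Every {Container, Port} value is associated with a single Carrier value, so {Container, Port} -> Carrier holds.

Yes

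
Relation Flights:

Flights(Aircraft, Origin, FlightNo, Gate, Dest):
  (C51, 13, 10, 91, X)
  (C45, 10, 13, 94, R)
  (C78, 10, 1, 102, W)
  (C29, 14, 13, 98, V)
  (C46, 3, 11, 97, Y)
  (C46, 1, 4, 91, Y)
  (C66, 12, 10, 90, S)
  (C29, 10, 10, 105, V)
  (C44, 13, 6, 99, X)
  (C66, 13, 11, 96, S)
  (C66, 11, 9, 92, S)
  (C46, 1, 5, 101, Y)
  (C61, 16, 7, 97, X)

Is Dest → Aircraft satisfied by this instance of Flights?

No

Dest=X: 3 rows → Aircraft takes values {C51, C44, C61} — violation
Dest=R: 1 row → Aircraft = C45 ✓
Dest=W: 1 row → Aircraft = C78 ✓
Dest=V: 2 rows → Aircraft = C29, C29 ✓
Dest=Y: 3 rows → Aircraft = C46, C46, C46 ✓
Dest=S: 3 rows → Aircraft = C66, C66, C66 ✓
Two rows agree on Dest but differ on Aircraft, so Dest → Aircraft does not hold.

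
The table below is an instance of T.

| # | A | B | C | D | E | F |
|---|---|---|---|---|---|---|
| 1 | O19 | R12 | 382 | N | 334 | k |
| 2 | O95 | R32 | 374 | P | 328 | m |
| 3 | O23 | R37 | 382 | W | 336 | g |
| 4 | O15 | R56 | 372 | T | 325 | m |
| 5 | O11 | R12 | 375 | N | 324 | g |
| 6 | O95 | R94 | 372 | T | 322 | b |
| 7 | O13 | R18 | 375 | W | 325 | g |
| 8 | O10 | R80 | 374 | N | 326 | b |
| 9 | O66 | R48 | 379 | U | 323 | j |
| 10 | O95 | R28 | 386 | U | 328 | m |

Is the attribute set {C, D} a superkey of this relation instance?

Rows 4 and 6 have the same {C, D} value (C=372, D=T) but are distinct tuples, so {C, D} does not determine every attribute — not a superkey.

No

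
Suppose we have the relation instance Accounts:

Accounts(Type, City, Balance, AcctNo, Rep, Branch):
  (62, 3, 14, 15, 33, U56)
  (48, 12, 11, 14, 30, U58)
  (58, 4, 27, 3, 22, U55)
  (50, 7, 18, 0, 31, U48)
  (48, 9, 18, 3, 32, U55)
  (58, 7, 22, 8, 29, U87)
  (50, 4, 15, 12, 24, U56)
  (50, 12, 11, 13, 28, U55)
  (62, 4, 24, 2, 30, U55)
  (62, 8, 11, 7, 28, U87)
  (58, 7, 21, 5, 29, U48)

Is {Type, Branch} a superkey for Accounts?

All 11 rows have distinct {Type, Branch} values, so {Type, Branch} → (all attributes) holds and {Type, Branch} is a superkey.

Yes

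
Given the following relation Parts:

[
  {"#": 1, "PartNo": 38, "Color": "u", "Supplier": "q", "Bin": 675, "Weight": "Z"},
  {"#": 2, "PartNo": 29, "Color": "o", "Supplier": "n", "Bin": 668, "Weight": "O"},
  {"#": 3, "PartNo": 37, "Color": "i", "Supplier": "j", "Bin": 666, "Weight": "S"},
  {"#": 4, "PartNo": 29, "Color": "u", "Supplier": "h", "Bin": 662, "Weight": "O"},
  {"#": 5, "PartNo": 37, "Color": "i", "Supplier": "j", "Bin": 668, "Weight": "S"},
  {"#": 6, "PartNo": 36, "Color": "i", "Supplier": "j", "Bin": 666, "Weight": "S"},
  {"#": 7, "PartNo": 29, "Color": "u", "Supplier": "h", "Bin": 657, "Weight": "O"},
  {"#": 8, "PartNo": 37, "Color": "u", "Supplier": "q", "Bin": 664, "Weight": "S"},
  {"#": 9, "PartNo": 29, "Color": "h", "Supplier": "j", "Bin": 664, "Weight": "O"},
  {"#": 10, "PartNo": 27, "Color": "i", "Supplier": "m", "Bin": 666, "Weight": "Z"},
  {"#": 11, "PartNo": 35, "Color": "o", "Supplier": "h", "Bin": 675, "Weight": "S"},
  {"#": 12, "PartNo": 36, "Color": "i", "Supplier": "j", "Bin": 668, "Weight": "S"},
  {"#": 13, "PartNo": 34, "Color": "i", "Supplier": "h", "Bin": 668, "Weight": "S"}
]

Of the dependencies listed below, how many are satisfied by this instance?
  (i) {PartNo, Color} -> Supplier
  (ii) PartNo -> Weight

2

(i) {PartNo, Color} -> Supplier: every LHS value maps to a single RHS value — holds.
(ii) PartNo -> Weight: every LHS value maps to a single RHS value — holds.
2 of the 2 dependencies hold.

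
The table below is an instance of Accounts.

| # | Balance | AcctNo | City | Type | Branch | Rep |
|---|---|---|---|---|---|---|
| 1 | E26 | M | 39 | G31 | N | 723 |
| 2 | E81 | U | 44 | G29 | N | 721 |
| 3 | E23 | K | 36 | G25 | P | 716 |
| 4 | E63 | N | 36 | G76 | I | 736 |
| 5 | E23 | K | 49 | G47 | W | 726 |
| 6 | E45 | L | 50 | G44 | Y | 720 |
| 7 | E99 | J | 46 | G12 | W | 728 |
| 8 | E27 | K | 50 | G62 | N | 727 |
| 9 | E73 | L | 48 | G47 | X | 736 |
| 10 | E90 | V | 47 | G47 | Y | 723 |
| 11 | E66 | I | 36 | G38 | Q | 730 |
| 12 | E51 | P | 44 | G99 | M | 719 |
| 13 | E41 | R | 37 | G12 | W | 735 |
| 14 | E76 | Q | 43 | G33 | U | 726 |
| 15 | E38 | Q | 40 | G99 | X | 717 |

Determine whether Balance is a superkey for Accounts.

Rows 3 and 5 have the same Balance value Balance=E23 but are distinct tuples, so Balance does not determine every attribute — not a superkey.

No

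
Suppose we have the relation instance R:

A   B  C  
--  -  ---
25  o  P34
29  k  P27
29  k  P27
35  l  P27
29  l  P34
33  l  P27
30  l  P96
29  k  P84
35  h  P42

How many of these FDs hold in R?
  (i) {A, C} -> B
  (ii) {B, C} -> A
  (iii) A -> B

1

(i) {A, C} -> B: every LHS value maps to a single RHS value — holds.
(ii) {B, C} -> A: (B=l, C=P27): 2 rows → A takes values {35, 33} — violation — fails.
(iii) A -> B: A=29: 4 rows → B takes values {k, l} — violation; A=35: 2 rows → B takes values {l, h} — violation — fails.
1 of the 3 dependencies holds.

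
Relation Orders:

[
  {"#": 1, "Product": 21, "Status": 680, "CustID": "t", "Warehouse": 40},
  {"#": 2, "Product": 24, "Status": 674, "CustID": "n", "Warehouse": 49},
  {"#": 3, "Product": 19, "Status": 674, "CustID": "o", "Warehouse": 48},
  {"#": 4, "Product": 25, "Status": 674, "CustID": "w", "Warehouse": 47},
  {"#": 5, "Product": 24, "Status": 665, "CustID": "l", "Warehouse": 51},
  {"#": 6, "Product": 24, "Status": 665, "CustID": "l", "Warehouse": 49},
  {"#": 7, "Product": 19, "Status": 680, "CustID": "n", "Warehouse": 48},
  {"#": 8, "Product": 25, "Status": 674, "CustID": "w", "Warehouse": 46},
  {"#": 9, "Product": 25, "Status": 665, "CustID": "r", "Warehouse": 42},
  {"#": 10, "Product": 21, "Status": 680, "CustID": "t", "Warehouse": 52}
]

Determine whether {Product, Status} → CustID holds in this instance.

(Product=21, Status=680): rows 1, 10 → CustID = t, t ✓
(Product=24, Status=674): row 2 → CustID = n ✓
(Product=19, Status=674): row 3 → CustID = o ✓
(Product=25, Status=674): rows 4, 8 → CustID = w, w ✓
(Product=24, Status=665): rows 5, 6 → CustID = l, l ✓
(Product=19, Status=680): row 7 → CustID = n ✓
(Product=25, Status=665): row 9 → CustID = r ✓
Every {Product, Status} value is associated with a single CustID value, so {Product, Status} → CustID holds.

Yes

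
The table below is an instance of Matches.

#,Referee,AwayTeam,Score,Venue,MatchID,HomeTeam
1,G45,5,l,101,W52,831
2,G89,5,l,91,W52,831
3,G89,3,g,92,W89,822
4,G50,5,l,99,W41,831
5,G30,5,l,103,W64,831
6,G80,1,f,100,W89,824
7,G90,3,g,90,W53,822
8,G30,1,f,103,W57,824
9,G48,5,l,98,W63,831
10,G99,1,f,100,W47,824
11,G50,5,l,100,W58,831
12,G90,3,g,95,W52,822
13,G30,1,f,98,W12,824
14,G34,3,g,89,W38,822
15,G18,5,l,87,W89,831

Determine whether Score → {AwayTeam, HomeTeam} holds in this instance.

Yes

Score=l: rows 1, 2, 4, 5, 9, 11, 15 → {AwayTeam,HomeTeam} = (5, 831), (5, 831), (5, 831), (5, 831), (5, 831), (5, 831), (5, 831) ✓
Score=g: rows 3, 7, 12, 14 → {AwayTeam,HomeTeam} = (3, 822), (3, 822), (3, 822), (3, 822) ✓
Score=f: rows 6, 8, 10, 13 → {AwayTeam,HomeTeam} = (1, 824), (1, 824), (1, 824), (1, 824) ✓
Every Score value is associated with a single {AwayTeam, HomeTeam} value, so Score → {AwayTeam, HomeTeam} holds.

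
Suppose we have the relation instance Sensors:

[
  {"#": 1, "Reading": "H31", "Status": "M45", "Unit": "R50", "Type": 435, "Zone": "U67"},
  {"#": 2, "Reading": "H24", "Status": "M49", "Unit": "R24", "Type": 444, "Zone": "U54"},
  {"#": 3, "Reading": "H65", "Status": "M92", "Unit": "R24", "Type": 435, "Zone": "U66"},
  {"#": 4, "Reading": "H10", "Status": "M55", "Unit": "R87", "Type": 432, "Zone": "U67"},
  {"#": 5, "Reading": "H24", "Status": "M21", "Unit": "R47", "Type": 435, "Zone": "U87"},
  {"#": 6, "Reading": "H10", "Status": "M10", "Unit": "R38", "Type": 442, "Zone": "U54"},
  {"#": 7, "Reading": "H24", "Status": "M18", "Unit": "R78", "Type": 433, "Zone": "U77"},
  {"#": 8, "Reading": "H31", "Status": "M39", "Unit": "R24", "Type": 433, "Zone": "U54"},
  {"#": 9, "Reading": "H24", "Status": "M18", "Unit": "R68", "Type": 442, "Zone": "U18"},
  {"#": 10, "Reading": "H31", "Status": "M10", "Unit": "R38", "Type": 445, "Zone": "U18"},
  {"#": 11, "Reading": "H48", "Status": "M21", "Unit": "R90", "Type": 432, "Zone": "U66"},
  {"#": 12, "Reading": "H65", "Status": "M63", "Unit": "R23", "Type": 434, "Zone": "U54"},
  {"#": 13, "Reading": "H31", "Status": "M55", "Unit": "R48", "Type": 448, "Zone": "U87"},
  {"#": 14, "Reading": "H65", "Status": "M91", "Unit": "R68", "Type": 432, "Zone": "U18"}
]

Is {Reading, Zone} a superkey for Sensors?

Yes

All 14 rows have distinct {Reading, Zone} values, so {Reading, Zone} → (all attributes) holds and {Reading, Zone} is a superkey.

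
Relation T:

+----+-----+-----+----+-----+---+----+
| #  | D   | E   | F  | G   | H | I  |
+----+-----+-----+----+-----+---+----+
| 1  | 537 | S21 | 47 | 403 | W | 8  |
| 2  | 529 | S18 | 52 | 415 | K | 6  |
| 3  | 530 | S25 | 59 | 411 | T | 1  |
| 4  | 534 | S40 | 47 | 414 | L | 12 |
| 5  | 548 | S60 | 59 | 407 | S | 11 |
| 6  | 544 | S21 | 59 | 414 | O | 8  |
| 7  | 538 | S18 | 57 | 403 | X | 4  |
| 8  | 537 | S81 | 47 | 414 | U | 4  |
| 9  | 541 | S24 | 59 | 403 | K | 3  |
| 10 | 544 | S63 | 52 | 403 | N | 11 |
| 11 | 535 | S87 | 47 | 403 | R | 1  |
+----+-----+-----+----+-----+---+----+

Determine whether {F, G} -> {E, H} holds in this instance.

(F=47, G=403): rows 1, 11 → {E,H} takes values {(S21, W), (S87, R)} — violation
(F=52, G=415): row 2 → {E,H} = (S18, K) ✓
(F=59, G=411): row 3 → {E,H} = (S25, T) ✓
(F=47, G=414): rows 4, 8 → {E,H} takes values {(S40, L), (S81, U)} — violation
(F=59, G=407): row 5 → {E,H} = (S60, S) ✓
(F=59, G=414): row 6 → {E,H} = (S21, O) ✓
(F=57, G=403): row 7 → {E,H} = (S18, X) ✓
(F=59, G=403): row 9 → {E,H} = (S24, K) ✓
(F=52, G=403): row 10 → {E,H} = (S63, N) ✓
Two rows agree on {F, G} but differ on {E, H}, so {F, G} -> {E, H} does not hold.

No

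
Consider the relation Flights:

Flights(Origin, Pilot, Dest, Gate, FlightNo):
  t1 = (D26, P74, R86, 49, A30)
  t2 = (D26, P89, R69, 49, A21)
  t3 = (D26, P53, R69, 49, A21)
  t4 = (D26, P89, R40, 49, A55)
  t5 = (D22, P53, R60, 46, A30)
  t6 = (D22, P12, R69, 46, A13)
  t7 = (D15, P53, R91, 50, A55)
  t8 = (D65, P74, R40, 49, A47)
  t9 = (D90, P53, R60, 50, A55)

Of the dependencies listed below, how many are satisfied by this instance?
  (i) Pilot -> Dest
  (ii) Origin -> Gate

1

(i) Pilot -> Dest: Pilot=P74: rows 1, 8 → Dest takes values {R86, R40} — violation; Pilot=P89: rows 2, 4 → Dest takes values {R69, R40} — violation; Pilot=P53: rows 3, 5, 7, 9 → Dest takes values {R69, R60, R91} — violation — fails.
(ii) Origin -> Gate: every LHS value maps to a single RHS value — holds.
1 of the 2 dependencies holds.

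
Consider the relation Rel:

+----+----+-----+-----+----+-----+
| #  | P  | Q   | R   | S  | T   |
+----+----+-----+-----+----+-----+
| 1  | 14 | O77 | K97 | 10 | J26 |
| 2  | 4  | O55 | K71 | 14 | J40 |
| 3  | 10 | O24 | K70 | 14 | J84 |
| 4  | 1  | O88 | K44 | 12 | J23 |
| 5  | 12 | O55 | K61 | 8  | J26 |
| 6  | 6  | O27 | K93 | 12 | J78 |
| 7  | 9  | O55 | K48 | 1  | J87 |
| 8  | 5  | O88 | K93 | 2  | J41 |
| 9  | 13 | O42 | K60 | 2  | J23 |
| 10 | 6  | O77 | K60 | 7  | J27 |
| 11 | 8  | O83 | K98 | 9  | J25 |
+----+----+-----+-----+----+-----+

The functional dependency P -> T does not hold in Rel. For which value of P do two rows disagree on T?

P=14: row 1 → T = J26 ✓
P=4: row 2 → T = J40 ✓
P=10: row 3 → T = J84 ✓
P=1: row 4 → T = J23 ✓
P=12: row 5 → T = J26 ✓
P=6: rows 6, 10 → T takes values {J78, J27} — violation
P=9: row 7 → T = J87 ✓
P=5: row 8 → T = J41 ✓
P=13: row 9 → T = J23 ✓
P=8: row 11 → T = J25 ✓
The only P value with inconsistent T is P=6.

6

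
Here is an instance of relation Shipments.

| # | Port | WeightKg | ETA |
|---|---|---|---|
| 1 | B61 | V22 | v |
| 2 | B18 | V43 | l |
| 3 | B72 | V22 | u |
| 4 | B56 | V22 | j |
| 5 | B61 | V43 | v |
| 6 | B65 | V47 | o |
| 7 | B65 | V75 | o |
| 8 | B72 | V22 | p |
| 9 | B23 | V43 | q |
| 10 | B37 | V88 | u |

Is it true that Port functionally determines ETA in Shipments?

No

Port=B61: rows 1, 5 → ETA = v, v ✓
Port=B18: row 2 → ETA = l ✓
Port=B72: rows 3, 8 → ETA takes values {u, p} — violation
Port=B56: row 4 → ETA = j ✓
Port=B65: rows 6, 7 → ETA = o, o ✓
Port=B23: row 9 → ETA = q ✓
Port=B37: row 10 → ETA = u ✓
Two rows agree on Port but differ on ETA, so Port -> ETA does not hold.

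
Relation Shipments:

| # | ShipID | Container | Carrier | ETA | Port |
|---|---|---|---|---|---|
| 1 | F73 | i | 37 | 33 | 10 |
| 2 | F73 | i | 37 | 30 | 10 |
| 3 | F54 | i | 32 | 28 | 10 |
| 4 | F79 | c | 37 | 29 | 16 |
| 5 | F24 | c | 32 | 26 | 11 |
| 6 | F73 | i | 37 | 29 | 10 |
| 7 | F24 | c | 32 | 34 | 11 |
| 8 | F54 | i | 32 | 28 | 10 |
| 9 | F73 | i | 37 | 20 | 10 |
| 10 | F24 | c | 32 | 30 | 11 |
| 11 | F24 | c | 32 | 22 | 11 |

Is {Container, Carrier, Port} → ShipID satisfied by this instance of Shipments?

Yes

(Container=i, Carrier=37, Port=10): rows 1, 2, 6, 9 → ShipID = F73, F73, F73, F73 ✓
(Container=i, Carrier=32, Port=10): rows 3, 8 → ShipID = F54, F54 ✓
(Container=c, Carrier=37, Port=16): row 4 → ShipID = F79 ✓
(Container=c, Carrier=32, Port=11): rows 5, 7, 10, 11 → ShipID = F24, F24, F24, F24 ✓
Every {Container, Carrier, Port} value is associated with a single ShipID value, so {Container, Carrier, Port} → ShipID holds.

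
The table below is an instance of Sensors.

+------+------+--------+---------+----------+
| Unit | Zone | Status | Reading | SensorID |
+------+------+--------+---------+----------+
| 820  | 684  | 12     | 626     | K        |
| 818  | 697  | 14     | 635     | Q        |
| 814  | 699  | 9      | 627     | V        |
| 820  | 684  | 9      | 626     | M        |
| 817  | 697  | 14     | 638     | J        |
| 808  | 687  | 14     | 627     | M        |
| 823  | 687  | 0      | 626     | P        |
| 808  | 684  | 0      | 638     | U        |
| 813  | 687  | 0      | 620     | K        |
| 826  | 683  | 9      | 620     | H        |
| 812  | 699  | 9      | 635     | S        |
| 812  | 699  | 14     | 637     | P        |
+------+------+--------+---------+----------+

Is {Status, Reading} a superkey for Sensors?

Yes

All 12 rows have distinct {Status, Reading} values, so {Status, Reading} → (all attributes) holds and {Status, Reading} is a superkey.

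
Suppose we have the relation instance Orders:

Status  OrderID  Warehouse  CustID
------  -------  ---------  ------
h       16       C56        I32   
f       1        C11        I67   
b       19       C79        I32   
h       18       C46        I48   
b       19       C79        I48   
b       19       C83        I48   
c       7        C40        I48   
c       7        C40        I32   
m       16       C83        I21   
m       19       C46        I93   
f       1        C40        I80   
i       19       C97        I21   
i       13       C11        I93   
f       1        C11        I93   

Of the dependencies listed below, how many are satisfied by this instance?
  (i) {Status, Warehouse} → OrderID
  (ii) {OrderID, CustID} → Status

(i) {Status, Warehouse} → OrderID: every LHS value maps to a single RHS value — holds.
(ii) {OrderID, CustID} → Status: every LHS value maps to a single RHS value — holds.
2 of the 2 dependencies hold.

2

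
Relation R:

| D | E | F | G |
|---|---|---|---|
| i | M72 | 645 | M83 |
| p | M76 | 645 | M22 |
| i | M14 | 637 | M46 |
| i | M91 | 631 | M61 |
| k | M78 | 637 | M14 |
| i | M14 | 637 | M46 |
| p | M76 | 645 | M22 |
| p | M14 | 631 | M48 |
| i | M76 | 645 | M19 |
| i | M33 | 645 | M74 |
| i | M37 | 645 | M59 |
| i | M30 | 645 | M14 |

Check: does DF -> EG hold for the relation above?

(D=i, F=645): 5 rows → {E,G} takes values {(M72, M83), (M76, M19), (M33, M74), (M37, M59), (M30, M14)} — violation
(D=p, F=645): 2 rows → {E,G} = (M76, M22), (M76, M22) ✓
(D=i, F=637): 2 rows → {E,G} = (M14, M46), (M14, M46) ✓
(D=i, F=631): 1 row → {E,G} = (M91, M61) ✓
(D=k, F=637): 1 row → {E,G} = (M78, M14) ✓
(D=p, F=631): 1 row → {E,G} = (M14, M48) ✓
Two rows agree on DF but differ on EG, so DF -> EG does not hold.

No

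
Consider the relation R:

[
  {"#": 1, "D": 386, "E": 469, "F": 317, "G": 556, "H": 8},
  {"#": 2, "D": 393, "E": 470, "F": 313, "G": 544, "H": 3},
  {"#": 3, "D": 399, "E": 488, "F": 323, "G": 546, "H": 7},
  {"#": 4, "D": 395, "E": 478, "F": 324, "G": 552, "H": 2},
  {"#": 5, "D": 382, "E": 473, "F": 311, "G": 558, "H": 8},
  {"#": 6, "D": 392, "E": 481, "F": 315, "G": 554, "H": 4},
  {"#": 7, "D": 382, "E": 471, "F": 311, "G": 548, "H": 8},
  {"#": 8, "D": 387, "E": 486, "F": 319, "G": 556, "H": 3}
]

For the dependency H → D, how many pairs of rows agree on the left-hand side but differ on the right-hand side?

3

H=8: violating pairs (1,5), (1,7) — 2 pairs.
H=3: violating pairs (2,8) — 1 pair.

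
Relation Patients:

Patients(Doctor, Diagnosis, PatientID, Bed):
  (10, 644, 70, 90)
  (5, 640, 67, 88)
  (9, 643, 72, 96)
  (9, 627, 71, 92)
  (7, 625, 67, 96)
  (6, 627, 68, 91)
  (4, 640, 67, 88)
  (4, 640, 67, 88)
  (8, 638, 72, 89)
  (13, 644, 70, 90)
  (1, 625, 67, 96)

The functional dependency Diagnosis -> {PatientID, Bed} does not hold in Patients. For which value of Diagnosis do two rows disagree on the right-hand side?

Diagnosis=644: 2 rows → {PatientID,Bed} = (70, 90), (70, 90) ✓
Diagnosis=640: 3 rows → {PatientID,Bed} = (67, 88), (67, 88), (67, 88) ✓
Diagnosis=643: 1 row → {PatientID,Bed} = (72, 96) ✓
Diagnosis=627: 2 rows → {PatientID,Bed} takes values {(71, 92), (68, 91)} — violation
Diagnosis=625: 2 rows → {PatientID,Bed} = (67, 96), (67, 96) ✓
Diagnosis=638: 1 row → {PatientID,Bed} = (72, 89) ✓
The only Diagnosis value with inconsistent RHS is Diagnosis=627.

627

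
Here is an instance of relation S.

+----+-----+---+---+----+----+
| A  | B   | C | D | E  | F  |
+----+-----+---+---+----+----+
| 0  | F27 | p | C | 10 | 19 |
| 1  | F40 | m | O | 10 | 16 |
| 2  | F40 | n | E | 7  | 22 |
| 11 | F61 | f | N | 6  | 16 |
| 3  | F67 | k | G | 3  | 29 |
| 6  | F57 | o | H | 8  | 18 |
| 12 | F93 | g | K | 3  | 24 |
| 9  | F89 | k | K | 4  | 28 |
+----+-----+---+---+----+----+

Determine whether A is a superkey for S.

All 8 rows have distinct A values, so A → (all attributes) holds and A is a superkey.

Yes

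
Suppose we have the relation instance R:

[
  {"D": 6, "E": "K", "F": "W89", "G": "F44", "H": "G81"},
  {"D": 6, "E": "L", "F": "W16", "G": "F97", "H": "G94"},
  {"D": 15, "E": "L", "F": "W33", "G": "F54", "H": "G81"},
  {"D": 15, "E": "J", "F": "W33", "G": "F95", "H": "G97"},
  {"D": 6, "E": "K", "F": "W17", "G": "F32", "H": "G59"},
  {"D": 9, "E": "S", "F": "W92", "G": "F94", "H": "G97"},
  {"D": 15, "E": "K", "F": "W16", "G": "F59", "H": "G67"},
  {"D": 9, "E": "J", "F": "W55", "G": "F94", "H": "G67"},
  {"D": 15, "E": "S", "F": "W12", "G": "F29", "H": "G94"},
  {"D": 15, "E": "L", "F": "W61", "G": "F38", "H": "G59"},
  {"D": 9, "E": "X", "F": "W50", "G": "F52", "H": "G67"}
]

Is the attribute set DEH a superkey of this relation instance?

Yes

All 11 rows have distinct DEH values, so DEH → (all attributes) holds and DEH is a superkey.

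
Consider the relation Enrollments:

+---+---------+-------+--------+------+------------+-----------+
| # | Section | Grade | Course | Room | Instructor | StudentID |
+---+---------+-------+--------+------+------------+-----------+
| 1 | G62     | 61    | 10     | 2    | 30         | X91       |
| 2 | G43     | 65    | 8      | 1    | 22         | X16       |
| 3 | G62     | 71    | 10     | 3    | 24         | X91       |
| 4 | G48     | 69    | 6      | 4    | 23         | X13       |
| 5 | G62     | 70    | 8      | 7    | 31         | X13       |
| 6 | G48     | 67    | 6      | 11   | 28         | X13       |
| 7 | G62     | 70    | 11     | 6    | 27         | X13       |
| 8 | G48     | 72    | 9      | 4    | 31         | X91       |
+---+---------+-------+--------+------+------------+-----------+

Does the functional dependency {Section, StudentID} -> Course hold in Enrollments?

(Section=G62, StudentID=X91): rows 1, 3 → Course = 10, 10 ✓
(Section=G43, StudentID=X16): row 2 → Course = 8 ✓
(Section=G48, StudentID=X13): rows 4, 6 → Course = 6, 6 ✓
(Section=G62, StudentID=X13): rows 5, 7 → Course takes values {8, 11} — violation
(Section=G48, StudentID=X91): row 8 → Course = 9 ✓
Two rows agree on {Section, StudentID} but differ on Course, so {Section, StudentID} -> Course does not hold.

No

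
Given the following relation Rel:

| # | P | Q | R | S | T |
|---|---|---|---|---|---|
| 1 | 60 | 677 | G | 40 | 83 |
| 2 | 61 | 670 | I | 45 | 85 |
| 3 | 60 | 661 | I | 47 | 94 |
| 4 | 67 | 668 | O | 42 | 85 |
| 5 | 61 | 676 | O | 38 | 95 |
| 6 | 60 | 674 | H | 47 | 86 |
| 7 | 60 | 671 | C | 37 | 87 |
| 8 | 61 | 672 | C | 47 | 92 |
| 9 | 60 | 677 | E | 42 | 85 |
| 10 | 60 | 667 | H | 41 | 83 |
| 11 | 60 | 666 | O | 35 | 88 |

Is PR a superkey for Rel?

Rows 6 and 10 have the same PR value (P=60, R=H) but are distinct tuples, so PR does not determine every attribute — not a superkey.

No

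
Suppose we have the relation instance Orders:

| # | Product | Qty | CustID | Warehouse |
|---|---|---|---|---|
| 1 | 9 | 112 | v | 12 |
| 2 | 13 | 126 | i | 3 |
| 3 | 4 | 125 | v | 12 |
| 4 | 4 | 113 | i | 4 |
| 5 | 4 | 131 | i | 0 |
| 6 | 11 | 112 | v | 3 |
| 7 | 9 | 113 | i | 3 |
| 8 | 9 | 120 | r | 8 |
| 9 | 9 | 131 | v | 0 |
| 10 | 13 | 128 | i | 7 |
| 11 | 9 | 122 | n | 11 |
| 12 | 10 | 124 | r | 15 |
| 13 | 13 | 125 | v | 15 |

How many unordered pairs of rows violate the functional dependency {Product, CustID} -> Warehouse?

(Product=9, CustID=v): violating pairs (1,9) — 1 pair.
(Product=13, CustID=i): violating pairs (2,10) — 1 pair.
(Product=4, CustID=i): violating pairs (4,5) — 1 pair.

3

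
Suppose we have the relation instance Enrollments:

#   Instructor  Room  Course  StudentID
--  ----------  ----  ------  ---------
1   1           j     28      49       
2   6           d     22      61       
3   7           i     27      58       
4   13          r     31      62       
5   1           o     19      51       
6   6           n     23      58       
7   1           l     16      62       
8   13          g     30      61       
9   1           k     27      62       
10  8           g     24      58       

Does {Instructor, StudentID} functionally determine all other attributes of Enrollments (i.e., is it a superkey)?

No

Rows 7 and 9 have the same {Instructor, StudentID} value (Instructor=1, StudentID=62) but are distinct tuples, so {Instructor, StudentID} does not determine every attribute — not a superkey.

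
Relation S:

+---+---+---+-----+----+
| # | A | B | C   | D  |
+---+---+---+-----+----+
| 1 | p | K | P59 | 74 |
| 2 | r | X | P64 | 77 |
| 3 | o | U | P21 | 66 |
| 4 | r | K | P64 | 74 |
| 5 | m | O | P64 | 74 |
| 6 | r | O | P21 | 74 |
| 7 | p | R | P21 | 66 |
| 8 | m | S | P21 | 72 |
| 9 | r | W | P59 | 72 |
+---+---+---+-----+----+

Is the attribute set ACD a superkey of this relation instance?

All 9 rows have distinct ACD values, so ACD → (all attributes) holds and ACD is a superkey.

Yes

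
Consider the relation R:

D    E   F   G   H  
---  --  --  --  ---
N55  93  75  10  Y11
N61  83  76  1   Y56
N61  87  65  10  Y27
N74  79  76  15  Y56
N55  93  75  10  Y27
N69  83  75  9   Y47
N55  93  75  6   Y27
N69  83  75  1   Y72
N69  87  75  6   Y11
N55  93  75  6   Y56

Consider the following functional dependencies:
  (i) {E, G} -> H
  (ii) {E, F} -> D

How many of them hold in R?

(i) {E, G} -> H: (E=93, G=10): 2 rows → H takes values {Y11, Y27} — violation; (E=83, G=1): 2 rows → H takes values {Y56, Y72} — violation; (E=93, G=6): 2 rows → H takes values {Y27, Y56} — violation — fails.
(ii) {E, F} -> D: every LHS value maps to a single RHS value — holds.
1 of the 2 dependencies holds.

1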